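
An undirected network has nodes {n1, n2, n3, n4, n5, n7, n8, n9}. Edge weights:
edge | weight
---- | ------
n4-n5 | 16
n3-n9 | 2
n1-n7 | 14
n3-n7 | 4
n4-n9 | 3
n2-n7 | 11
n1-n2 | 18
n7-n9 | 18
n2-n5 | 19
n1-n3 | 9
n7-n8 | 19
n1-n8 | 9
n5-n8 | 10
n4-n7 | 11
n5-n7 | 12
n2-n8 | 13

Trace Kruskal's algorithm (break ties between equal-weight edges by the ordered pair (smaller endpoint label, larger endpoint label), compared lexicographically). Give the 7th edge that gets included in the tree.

Kruskal's algorithm — process edges by increasing weight (ties by edge label):
n3-n9 (2): add — endpoints in different components.
n4-n9 (3): add — endpoints in different components.
n3-n7 (4): add — endpoints in different components.
n1-n3 (9): add — endpoints in different components.
n1-n8 (9): add — endpoints in different components.
n5-n8 (10): add — endpoints in different components.
n2-n7 (11): add — endpoints in different components.
The 7th edge added is n2-n7.

n2-n7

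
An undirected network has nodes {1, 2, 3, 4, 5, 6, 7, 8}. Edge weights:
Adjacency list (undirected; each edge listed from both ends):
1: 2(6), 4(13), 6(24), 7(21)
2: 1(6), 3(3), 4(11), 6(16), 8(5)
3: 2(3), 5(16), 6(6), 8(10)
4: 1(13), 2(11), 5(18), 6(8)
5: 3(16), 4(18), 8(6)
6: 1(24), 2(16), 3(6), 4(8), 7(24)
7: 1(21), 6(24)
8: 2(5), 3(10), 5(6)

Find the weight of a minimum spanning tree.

55

Sort edges by weight, then run Kruskal:
2 3 (3): add — endpoints in different components.
2 8 (5): add — endpoints in different components.
1 2 (6): add — endpoints in different components.
3 6 (6): add — endpoints in different components.
5 8 (6): add — endpoints in different components.
4 6 (8): add — endpoints in different components.
3 8 (10): skip — 3 and 8 already connected.
2 4 (11): skip — 2 and 4 already connected.
1 4 (13): skip — 1 and 4 already connected.
2 6 (16): skip — 2 and 6 already connected.
3 5 (16): skip — 3 and 5 already connected.
4 5 (18): skip — 4 and 5 already connected.
1 7 (21): add — endpoints in different components.
MST edges: 2 3, 2 8, 1 2, 3 6, 5 8, 4 6, 1 7; total weight 3+5+6+6+6+8+21 = 55.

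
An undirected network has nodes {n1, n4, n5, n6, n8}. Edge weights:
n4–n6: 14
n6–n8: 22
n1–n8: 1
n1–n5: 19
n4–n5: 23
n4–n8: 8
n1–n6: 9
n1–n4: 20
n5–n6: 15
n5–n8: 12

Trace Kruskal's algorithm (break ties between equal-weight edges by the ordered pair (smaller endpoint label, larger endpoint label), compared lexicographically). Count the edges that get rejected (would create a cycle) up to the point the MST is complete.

Kruskal's algorithm — process edges by increasing weight (ties by edge label):
n1–n8 (1): add — endpoints in different components.
n4–n8 (8): add — endpoints in different components.
n1–n6 (9): add — endpoints in different components.
n5–n8 (12): add — endpoints in different components.
Edges rejected before the tree was complete: 0.

0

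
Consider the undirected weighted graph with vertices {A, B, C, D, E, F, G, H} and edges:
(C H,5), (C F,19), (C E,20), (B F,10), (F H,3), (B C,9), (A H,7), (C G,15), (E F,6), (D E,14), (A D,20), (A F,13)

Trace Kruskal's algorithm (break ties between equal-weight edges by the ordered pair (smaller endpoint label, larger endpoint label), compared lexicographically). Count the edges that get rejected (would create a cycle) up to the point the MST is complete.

Kruskal's algorithm — process edges by increasing weight (ties by edge label):
F H (3): add — endpoints in different components.
C H (5): add — endpoints in different components.
E F (6): add — endpoints in different components.
A H (7): add — endpoints in different components.
B C (9): add — endpoints in different components.
B F (10): skip — B and F already connected.
A F (13): skip — A and F already connected.
D E (14): add — endpoints in different components.
C G (15): add — endpoints in different components.
Edges rejected before the tree was complete: 2.

2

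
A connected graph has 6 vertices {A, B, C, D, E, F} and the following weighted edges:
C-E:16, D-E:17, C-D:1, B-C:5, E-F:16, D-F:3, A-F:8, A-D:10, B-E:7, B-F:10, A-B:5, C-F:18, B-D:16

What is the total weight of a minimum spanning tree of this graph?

Prim's algorithm from A:
Step 1: frontier [A-B 5, A-F 8, A-D 10] → take A-B (5); add B.
Step 2: frontier [A-F 8, A-D 10, B-C 5, B-E 7, B-F 10, B-D 16] → take B-C (5); add C.
Step 3: frontier [A-F 8, A-D 10, B-E 7, B-F 10, B-D 16, C-D 1, C-E 16, C-F 18] → take C-D (1); add D.
Step 4: frontier [A-F 8, B-E 7, B-F 10, C-E 16, C-F 18, D-F 3, D-E 17] → take D-F (3); add F.
Step 5: frontier [B-E 7, C-E 16, D-E 17, E-F 16] → take B-E (7); add E.
MST edges: A-B, B-C, C-D, D-F, B-E; total weight 5+5+1+3+7 = 21.

21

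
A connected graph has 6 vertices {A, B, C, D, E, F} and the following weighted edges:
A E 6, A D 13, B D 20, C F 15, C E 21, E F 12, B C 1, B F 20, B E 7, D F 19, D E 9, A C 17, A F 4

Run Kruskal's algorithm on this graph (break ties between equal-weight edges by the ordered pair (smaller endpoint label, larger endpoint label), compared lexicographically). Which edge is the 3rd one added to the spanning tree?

Sort edges by weight, then run Kruskal:
B C (1): add — endpoints in different components.
A F (4): add — endpoints in different components.
A E (6): add — endpoints in different components.
B E (7): add — endpoints in different components.
D E (9): add — endpoints in different components.
The 3rd edge added is A E.

A-E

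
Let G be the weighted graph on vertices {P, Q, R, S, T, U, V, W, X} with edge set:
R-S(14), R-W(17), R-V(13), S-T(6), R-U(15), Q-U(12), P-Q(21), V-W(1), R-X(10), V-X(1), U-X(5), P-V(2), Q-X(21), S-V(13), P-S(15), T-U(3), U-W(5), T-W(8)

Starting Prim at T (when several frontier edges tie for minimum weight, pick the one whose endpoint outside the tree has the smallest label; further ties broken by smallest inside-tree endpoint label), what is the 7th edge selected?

R-X

Prim, starting at T.
Step 1: cheapest edge leaving the tree is T-U (3); add U.
Step 2: cheapest edge leaving the tree is U-W (5); add W.
Step 3: cheapest edge leaving the tree is V-W (1); add V.
Step 4: cheapest edge leaving the tree is V-X (1); add X.
Step 5: cheapest edge leaving the tree is P-V (2); add P.
Step 6: cheapest edge leaving the tree is S-T (6); add S.
Step 7: cheapest edge leaving the tree is R-X (10); add R.
Step 8: cheapest edge leaving the tree is Q-U (12); add Q.
The 7th edge added is R-X.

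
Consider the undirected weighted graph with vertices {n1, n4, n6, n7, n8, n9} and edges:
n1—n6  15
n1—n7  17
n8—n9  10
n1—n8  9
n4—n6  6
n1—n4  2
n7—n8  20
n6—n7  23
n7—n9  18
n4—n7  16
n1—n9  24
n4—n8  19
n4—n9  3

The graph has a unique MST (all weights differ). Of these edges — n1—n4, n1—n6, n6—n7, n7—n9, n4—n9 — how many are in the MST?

Kruskal's algorithm — process edges by increasing weight (ties by edge label):
n1—n4 (2): add. Components now {n9} {n1,n4} {n7} {n8} {n6}
n4—n9 (3): add. Components now {n1,n4,n9} {n7} {n8} {n6}
n4—n6 (6): add. Components now {n1,n4,n6,n9} {n7} {n8}
n1—n8 (9): add. Components now {n1,n4,n6,n8,n9} {n7}
n8—n9 (10): skip — n9 and n8 already connected.
n1—n6 (15): skip — n1 and n6 already connected.
n4—n7 (16): add. Components now {n1,n4,n6,n7,n8,n9}
MST edge set: {n1—n4, n4—n9, n4—n6, n1—n8, n4—n7}.
Of the listed edges, {n1—n4, n4—n9} are in the MST → 2.

2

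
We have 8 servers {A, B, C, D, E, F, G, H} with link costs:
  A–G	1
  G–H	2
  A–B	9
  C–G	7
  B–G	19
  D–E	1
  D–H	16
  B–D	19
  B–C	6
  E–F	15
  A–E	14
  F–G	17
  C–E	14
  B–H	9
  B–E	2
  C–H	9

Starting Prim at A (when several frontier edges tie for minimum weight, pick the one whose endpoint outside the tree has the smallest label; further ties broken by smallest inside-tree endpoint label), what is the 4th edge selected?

Prim's algorithm from A:
Step 1: cheapest edge leaving the tree is A–G (1); add G.
Step 2: cheapest edge leaving the tree is G–H (2); add H.
Step 3: cheapest edge leaving the tree is C–G (7); add C.
Step 4: cheapest edge leaving the tree is B–C (6); add B.
Step 5: cheapest edge leaving the tree is B–E (2); add E.
Step 6: cheapest edge leaving the tree is D–E (1); add D.
Step 7: cheapest edge leaving the tree is E–F (15); add F.
The 4th edge added is B–C.

B-C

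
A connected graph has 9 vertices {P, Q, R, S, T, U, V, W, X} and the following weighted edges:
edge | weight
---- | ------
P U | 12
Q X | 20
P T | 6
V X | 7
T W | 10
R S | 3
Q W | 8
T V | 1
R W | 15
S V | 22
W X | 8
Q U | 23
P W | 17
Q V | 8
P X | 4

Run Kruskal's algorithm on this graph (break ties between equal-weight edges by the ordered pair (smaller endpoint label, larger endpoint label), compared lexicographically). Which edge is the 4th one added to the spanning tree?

Kruskal: consider edges lightest-first.
T V (1): add — endpoints in different components.
R S (3): add — endpoints in different components.
P X (4): add — endpoints in different components.
P T (6): add — endpoints in different components.
V X (7): skip — V and X already connected.
Q V (8): add — endpoints in different components.
Q W (8): add — endpoints in different components.
W X (8): skip — W and X already connected.
T W (10): skip — T and W already connected.
P U (12): add — endpoints in different components.
R W (15): add — endpoints in different components.
The 4th edge added is P T.

P-T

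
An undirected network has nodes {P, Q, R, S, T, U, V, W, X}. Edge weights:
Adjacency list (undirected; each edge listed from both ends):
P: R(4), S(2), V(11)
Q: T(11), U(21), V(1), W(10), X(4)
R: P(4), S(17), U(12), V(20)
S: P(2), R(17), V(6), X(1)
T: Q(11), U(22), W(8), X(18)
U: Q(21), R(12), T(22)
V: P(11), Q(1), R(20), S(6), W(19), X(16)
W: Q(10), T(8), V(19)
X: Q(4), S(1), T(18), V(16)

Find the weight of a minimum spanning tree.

Prim, starting at Q.
Step 1: cheapest edge leaving the tree is Q-V (1); add V.
Step 2: cheapest edge leaving the tree is Q-X (4); add X.
Step 3: cheapest edge leaving the tree is S-X (1); add S.
Step 4: cheapest edge leaving the tree is P-S (2); add P.
Step 5: cheapest edge leaving the tree is P-R (4); add R.
Step 6: cheapest edge leaving the tree is Q-W (10); add W.
Step 7: cheapest edge leaving the tree is T-W (8); add T.
Step 8: cheapest edge leaving the tree is R-U (12); add U.
MST edges: Q-V, Q-X, S-X, P-S, P-R, Q-W, T-W, R-U; total weight 1+4+1+2+4+10+8+12 = 42.

42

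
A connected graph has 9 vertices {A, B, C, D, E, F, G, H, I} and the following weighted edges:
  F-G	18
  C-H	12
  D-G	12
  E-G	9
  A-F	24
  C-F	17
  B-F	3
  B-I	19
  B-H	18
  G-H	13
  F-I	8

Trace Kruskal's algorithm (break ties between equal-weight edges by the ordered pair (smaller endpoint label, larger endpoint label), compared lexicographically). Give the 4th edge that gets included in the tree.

C-H

Kruskal's algorithm — process edges by increasing weight (ties by edge label):
B-F (3): add — endpoints in different components.
F-I (8): add — endpoints in different components.
E-G (9): add — endpoints in different components.
C-H (12): add — endpoints in different components.
D-G (12): add — endpoints in different components.
G-H (13): add — endpoints in different components.
C-F (17): add — endpoints in different components.
B-H (18): skip — B and H already connected.
F-G (18): skip — F and G already connected.
B-I (19): skip — B and I already connected.
A-F (24): add — endpoints in different components.
The 4th edge added is C-H.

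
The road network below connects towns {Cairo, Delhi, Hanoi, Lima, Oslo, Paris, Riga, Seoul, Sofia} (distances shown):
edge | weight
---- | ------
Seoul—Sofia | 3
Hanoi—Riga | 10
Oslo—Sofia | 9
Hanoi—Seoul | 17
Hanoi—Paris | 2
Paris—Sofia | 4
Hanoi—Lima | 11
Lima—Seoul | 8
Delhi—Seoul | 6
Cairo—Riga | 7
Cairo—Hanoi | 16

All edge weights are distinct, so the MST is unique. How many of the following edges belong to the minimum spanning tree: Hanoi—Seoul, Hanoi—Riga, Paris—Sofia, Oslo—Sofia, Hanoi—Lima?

3

Kruskal's algorithm — process edges by increasing weight (ties by edge label):
Hanoi—Paris (2): add — endpoints in different components.
Seoul—Sofia (3): add — endpoints in different components.
Paris—Sofia (4): add — endpoints in different components.
Delhi—Seoul (6): add — endpoints in different components.
Cairo—Riga (7): add — endpoints in different components.
Lima—Seoul (8): add — endpoints in different components.
Oslo—Sofia (9): add — endpoints in different components.
Hanoi—Riga (10): add — endpoints in different components.
MST edge set: {Hanoi—Paris, Seoul—Sofia, Paris—Sofia, Delhi—Seoul, Cairo—Riga, Lima—Seoul, Oslo—Sofia, Hanoi—Riga}.
Of the listed edges, {Hanoi—Riga, Paris—Sofia, Oslo—Sofia} are in the MST → 3.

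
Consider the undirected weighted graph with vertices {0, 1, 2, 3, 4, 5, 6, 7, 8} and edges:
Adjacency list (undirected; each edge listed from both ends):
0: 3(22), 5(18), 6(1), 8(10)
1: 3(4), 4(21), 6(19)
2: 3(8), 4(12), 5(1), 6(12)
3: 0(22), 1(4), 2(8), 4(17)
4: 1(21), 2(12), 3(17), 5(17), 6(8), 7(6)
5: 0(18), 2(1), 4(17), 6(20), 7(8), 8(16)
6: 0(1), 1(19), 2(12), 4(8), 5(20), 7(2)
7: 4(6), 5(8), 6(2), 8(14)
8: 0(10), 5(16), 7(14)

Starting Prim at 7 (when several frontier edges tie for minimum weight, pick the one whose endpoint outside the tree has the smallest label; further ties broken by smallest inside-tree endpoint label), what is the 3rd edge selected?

Prim, starting at 7.
Step 1: cheapest edge leaving the tree is 6–7 (2); add 6.
Step 2: cheapest edge leaving the tree is 0–6 (1); add 0.
Step 3: cheapest edge leaving the tree is 4–7 (6); add 4.
Step 4: cheapest edge leaving the tree is 5–7 (8); add 5.
Step 5: cheapest edge leaving the tree is 2–5 (1); add 2.
Step 6: cheapest edge leaving the tree is 2–3 (8); add 3.
Step 7: cheapest edge leaving the tree is 1–3 (4); add 1.
Step 8: cheapest edge leaving the tree is 0–8 (10); add 8.
The 3rd edge added is 4–7.

4-7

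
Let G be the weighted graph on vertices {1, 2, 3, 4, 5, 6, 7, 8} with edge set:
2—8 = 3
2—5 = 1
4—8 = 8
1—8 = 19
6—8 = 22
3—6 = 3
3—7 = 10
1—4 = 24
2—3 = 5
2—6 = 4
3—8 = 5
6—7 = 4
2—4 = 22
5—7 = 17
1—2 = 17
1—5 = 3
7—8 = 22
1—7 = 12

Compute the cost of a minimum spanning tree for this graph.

26

Prim, starting at 4.
Step 1: cheapest edge leaving the tree is 4—8 (8); add 8.
Step 2: cheapest edge leaving the tree is 2—8 (3); add 2.
Step 3: cheapest edge leaving the tree is 2—5 (1); add 5.
Step 4: cheapest edge leaving the tree is 1—5 (3); add 1.
Step 5: cheapest edge leaving the tree is 2—6 (4); add 6.
Step 6: cheapest edge leaving the tree is 3—6 (3); add 3.
Step 7: cheapest edge leaving the tree is 6—7 (4); add 7.
MST edges: 4—8, 2—8, 2—5, 1—5, 2—6, 3—6, 6—7; total weight 8+3+1+3+4+3+4 = 26.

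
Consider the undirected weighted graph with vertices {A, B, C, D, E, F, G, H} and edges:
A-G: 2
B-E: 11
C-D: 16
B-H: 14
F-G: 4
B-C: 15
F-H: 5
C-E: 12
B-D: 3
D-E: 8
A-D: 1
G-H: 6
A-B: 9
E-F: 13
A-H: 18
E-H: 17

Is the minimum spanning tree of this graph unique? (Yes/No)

Sort edges by weight, then run Kruskal:
A-D (1): add — endpoints in different components.
A-G (2): add — endpoints in different components.
B-D (3): add — endpoints in different components.
F-G (4): add — endpoints in different components.
F-H (5): add — endpoints in different components.
G-H (6): skip — G and H already connected.
D-E (8): add — endpoints in different components.
A-B (9): skip — A and B already connected.
B-E (11): skip — B and E already connected.
C-E (12): add — endpoints in different components.
Every non-tree edge has weight strictly greater than the heaviest edge on the tree path between its endpoints, so the MST is unique.

Yes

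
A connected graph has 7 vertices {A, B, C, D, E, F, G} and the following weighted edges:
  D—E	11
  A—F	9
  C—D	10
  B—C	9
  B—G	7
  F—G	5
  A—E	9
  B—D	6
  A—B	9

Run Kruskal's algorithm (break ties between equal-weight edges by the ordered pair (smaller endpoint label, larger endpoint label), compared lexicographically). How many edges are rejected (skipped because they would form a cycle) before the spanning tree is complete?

1

Kruskal's algorithm — process edges by increasing weight (ties by edge label):
F—G (5): add. Components now {A} {B} {C} {D} {E} {F,G}
B—D (6): add. Components now {A} {B,D} {C} {E} {F,G}
B—G (7): add. Components now {A} {B,D,F,G} {C} {E}
A—B (9): add. Components now {A,B,D,F,G} {C} {E}
A—E (9): add. Components now {A,B,D,E,F,G} {C}
A—F (9): skip — A and F already connected.
B—C (9): add. Components now {A,B,C,D,E,F,G}
Edges rejected before the tree was complete: 1.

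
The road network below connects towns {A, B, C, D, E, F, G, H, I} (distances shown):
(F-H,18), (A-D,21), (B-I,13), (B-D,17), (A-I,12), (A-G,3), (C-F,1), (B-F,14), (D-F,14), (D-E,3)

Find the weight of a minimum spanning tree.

Grow the tree from G using Prim:
Step 1: frontier [A-G 3] → take A-G (3); add A.
Step 2: frontier [A-I 12, A-D 21] → take A-I (12); add I.
Step 3: frontier [A-D 21, B-I 13] → take B-I (13); add B.
Step 4: frontier [A-D 21, B-F 14, B-D 17] → take B-F (14); add F.
Step 5: frontier [A-D 21, B-D 17, C-F 1, D-F 14, F-H 18] → take C-F (1); add C.
Step 6: frontier [A-D 21, B-D 17, D-F 14, F-H 18] → take D-F (14); add D.
Step 7: frontier [D-E 3, F-H 18] → take D-E (3); add E.
Step 8: frontier [F-H 18] → take F-H (18); add H.
MST edges: A-G, A-I, B-I, B-F, C-F, D-F, D-E, F-H; total weight 3+12+13+14+1+14+3+18 = 78.

78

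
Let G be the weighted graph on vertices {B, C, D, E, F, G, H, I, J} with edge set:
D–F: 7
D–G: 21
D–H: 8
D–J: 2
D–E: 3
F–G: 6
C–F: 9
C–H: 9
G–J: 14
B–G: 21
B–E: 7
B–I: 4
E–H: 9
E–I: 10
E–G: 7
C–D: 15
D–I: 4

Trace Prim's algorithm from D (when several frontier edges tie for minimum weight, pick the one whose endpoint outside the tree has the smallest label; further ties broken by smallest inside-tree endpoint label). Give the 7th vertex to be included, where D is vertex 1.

Prim's algorithm from D:
Step 1: cheapest edge leaving the tree is D–J (2); add J.
Step 2: cheapest edge leaving the tree is D–E (3); add E.
Step 3: cheapest edge leaving the tree is D–I (4); add I.
Step 4: cheapest edge leaving the tree is B–I (4); add B.
Step 5: cheapest edge leaving the tree is D–F (7); add F.
Step 6: cheapest edge leaving the tree is F–G (6); add G.
Step 7: cheapest edge leaving the tree is D–H (8); add H.
Step 8: cheapest edge leaving the tree is C–F (9); add C.
Vertex order: D, J, E, I, B, F, G, H, C. The 7th vertex is G.

G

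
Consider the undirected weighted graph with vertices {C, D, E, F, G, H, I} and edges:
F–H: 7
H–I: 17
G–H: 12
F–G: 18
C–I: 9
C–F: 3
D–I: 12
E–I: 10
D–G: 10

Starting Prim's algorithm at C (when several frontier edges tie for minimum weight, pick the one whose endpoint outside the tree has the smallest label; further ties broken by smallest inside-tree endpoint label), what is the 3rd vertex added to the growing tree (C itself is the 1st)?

Grow the tree from C using Prim:
Step 1: cheapest edge leaving the tree is C–F (3); add F.
Step 2: cheapest edge leaving the tree is F–H (7); add H.
Step 3: cheapest edge leaving the tree is C–I (9); add I.
Step 4: cheapest edge leaving the tree is E–I (10); add E.
Step 5: cheapest edge leaving the tree is D–I (12); add D.
Step 6: cheapest edge leaving the tree is D–G (10); add G.
Vertex order: C, F, H, I, E, D, G. The 3rd vertex is H.

H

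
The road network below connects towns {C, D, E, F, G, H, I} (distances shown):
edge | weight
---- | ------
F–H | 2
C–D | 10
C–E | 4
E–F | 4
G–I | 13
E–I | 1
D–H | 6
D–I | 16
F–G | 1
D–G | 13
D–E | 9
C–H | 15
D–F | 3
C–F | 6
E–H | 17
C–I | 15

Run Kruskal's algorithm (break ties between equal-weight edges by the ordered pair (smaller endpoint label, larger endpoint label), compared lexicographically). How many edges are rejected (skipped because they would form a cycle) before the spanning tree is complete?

Sort edges by weight, then run Kruskal:
E–I (1): add. Components now {C} {D} {E,I} {F} {G} {H}
F–G (1): add. Components now {C} {D} {E,I} {F,G} {H}
F–H (2): add. Components now {C} {D} {E,I} {F,G,H}
D–F (3): add. Components now {C} {D,F,G,H} {E,I}
C–E (4): add. Components now {C,E,I} {D,F,G,H}
E–F (4): add. Components now {C,D,E,F,G,H,I}
Edges rejected before the tree was complete: 0.

0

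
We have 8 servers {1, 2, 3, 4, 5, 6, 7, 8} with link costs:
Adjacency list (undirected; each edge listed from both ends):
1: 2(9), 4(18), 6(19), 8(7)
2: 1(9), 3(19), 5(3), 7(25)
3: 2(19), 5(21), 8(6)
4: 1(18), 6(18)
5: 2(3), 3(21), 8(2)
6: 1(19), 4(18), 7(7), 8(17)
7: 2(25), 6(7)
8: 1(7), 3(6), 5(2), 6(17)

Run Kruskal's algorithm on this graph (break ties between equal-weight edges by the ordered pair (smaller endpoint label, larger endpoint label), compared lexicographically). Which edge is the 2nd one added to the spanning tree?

2-5

Sort edges by weight, then run Kruskal:
5–8 (2): add — endpoints in different components.
2–5 (3): add — endpoints in different components.
3–8 (6): add — endpoints in different components.
1–8 (7): add — endpoints in different components.
6–7 (7): add — endpoints in different components.
1–2 (9): skip — 1 and 2 already connected.
6–8 (17): add — endpoints in different components.
1–4 (18): add — endpoints in different components.
The 2nd edge added is 2–5.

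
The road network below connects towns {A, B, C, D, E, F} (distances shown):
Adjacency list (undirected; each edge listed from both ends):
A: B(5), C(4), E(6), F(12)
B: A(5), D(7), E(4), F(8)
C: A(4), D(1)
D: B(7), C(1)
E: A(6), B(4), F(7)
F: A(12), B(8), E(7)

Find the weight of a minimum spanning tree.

21

Grow the tree from A using Prim:
Step 1: cheapest edge leaving the tree is A-C (4); add C.
Step 2: cheapest edge leaving the tree is C-D (1); add D.
Step 3: cheapest edge leaving the tree is A-B (5); add B.
Step 4: cheapest edge leaving the tree is B-E (4); add E.
Step 5: cheapest edge leaving the tree is E-F (7); add F.
MST edges: A-C, C-D, A-B, B-E, E-F; total weight 4+1+5+4+7 = 21.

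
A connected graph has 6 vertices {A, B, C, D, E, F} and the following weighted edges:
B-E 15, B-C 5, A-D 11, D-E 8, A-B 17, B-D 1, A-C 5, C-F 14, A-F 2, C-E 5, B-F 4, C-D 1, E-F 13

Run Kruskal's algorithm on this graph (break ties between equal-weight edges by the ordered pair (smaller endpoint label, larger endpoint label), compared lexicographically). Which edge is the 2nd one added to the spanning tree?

C-D

Sort edges by weight, then run Kruskal:
B-D (1): add. Components now {A} {B,D} {C} {E} {F}
C-D (1): add. Components now {A} {B,C,D} {E} {F}
A-F (2): add. Components now {A,F} {B,C,D} {E}
B-F (4): add. Components now {A,B,C,D,F} {E}
A-C (5): skip — A and C already connected.
B-C (5): skip — B and C already connected.
C-E (5): add. Components now {A,B,C,D,E,F}
The 2nd edge added is C-D.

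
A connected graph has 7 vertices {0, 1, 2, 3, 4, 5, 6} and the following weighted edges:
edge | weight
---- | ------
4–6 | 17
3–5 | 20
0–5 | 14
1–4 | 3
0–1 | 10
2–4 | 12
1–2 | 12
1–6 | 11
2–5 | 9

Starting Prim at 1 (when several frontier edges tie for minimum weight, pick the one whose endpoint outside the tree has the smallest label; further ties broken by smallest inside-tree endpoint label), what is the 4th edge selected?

1-2

Prim, starting at 1.
Step 1: frontier [1–4 3, 0–1 10, 1–6 11, 1–2 12] → take 1–4 (3); add 4.
Step 2: frontier [0–1 10, 1–6 11, 1–2 12, 2–4 12, 4–6 17] → take 0–1 (10); add 0.
Step 3: frontier [0–5 14, 1–6 11, 1–2 12, 2–4 12, 4–6 17] → take 1–6 (11); add 6.
Step 4: frontier [0–5 14, 1–2 12, 2–4 12] → take 1–2 (12); add 2.
Step 5: frontier [0–5 14, 2–5 9] → take 2–5 (9); add 5.
Step 6: frontier [3–5 20] → take 3–5 (20); add 3.
The 4th edge added is 1–2.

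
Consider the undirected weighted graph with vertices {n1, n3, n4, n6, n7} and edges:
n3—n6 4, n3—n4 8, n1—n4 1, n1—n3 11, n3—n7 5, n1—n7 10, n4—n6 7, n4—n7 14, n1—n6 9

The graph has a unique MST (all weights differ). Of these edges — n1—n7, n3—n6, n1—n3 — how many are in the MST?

1

Sort edges by weight, then run Kruskal:
n1—n4 (1): add — endpoints in different components.
n3—n6 (4): add — endpoints in different components.
n3—n7 (5): add — endpoints in different components.
n4—n6 (7): add — endpoints in different components.
MST edge set: {n1—n4, n3—n6, n3—n7, n4—n6}.
Of the listed edges, {n3—n6} are in the MST → 1.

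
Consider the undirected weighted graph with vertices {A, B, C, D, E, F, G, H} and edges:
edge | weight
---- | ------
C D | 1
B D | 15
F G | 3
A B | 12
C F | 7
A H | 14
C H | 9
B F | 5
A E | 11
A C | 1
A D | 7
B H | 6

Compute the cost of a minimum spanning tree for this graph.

Kruskal: consider edges lightest-first.
A C (1): add — endpoints in different components.
C D (1): add — endpoints in different components.
F G (3): add — endpoints in different components.
B F (5): add — endpoints in different components.
B H (6): add — endpoints in different components.
A D (7): skip — A and D already connected.
C F (7): add — endpoints in different components.
C H (9): skip — C and H already connected.
A E (11): add — endpoints in different components.
MST edges: A C, C D, F G, B F, B H, C F, A E; total weight 1+1+3+5+6+7+11 = 34.

34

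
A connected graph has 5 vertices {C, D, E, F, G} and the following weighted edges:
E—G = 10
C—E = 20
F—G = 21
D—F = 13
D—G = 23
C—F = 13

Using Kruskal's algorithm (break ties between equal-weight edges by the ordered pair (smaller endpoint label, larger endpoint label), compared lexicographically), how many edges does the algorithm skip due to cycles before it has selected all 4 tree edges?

0

Kruskal: consider edges lightest-first.
E—G (10): add. Components now {C} {D} {E,G} {F}
C—F (13): add. Components now {C,F} {D} {E,G}
D—F (13): add. Components now {C,D,F} {E,G}
C—E (20): add. Components now {C,D,E,F,G}
Edges rejected before the tree was complete: 0.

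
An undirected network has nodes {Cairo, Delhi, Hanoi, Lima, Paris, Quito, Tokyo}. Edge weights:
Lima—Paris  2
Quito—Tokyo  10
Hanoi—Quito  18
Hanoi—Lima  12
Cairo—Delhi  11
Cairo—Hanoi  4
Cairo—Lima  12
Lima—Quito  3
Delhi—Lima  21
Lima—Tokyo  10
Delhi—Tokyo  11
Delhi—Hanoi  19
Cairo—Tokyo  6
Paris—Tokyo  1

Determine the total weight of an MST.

27

Prim, starting at Quito.
Step 1: frontier [Lima—Quito 3, Quito—Tokyo 10, Hanoi—Quito 18] → take Lima—Quito (3); add Lima.
Step 2: frontier [Lima—Paris 2, Lima—Tokyo 10, Cairo—Lima 12, Hanoi—Lima 12, Delhi—Lima 21, Quito—Tokyo 10, Hanoi—Quito 18] → take Lima—Paris (2); add Paris.
Step 3: frontier [Lima—Tokyo 10, Cairo—Lima 12, Hanoi—Lima 12, Delhi—Lima 21, Paris—Tokyo 1, Quito—Tokyo 10, Hanoi—Quito 18] → take Paris—Tokyo (1); add Tokyo.
Step 4: frontier [Cairo—Lima 12, Hanoi—Lima 12, Delhi—Lima 21, Hanoi—Quito 18, Cairo—Tokyo 6, Delhi—Tokyo 11] → take Cairo—Tokyo (6); add Cairo.
Step 5: frontier [Cairo—Hanoi 4, Cairo—Delhi 11, Hanoi—Lima 12, Delhi—Lima 21, Hanoi—Quito 18, Delhi—Tokyo 11] → take Cairo—Hanoi (4); add Hanoi.
Step 6: frontier [Cairo—Delhi 11, Delhi—Hanoi 19, Delhi—Lima 21, Delhi—Tokyo 11] → take Cairo—Delhi (11); add Delhi.
MST edges: Lima—Quito, Lima—Paris, Paris—Tokyo, Cairo—Tokyo, Cairo—Hanoi, Cairo—Delhi; total weight 3+2+1+6+4+11 = 27.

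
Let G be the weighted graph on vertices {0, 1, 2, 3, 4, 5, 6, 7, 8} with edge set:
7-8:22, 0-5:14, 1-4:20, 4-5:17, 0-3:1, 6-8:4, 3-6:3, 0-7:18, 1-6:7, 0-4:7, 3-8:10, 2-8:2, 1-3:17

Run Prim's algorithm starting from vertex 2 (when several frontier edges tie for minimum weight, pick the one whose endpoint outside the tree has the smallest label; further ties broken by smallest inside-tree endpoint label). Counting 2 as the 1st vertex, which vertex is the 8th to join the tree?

Prim's algorithm from 2:
Step 1: frontier [2-8 2] → take 2-8 (2); add 8.
Step 2: frontier [6-8 4, 3-8 10, 7-8 22] → take 6-8 (4); add 6.
Step 3: frontier [3-6 3, 1-6 7, 3-8 10, 7-8 22] → take 3-6 (3); add 3.
Step 4: frontier [0-3 1, 1-3 17, 1-6 7, 7-8 22] → take 0-3 (1); add 0.
Step 5: frontier [0-4 7, 0-5 14, 0-7 18, 1-3 17, 1-6 7, 7-8 22] → take 1-6 (7); add 1.
Step 6: frontier [0-4 7, 0-5 14, 0-7 18, 1-4 20, 7-8 22] → take 0-4 (7); add 4.
Step 7: frontier [0-5 14, 0-7 18, 4-5 17, 7-8 22] → take 0-5 (14); add 5.
Step 8: frontier [0-7 18, 7-8 22] → take 0-7 (18); add 7.
Vertex order: 2, 8, 6, 3, 0, 1, 4, 5, 7. The 8th vertex is 5.

5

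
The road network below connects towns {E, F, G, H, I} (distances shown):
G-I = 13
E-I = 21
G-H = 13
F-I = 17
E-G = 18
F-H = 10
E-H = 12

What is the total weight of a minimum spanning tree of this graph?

Kruskal's algorithm — process edges by increasing weight (ties by edge label):
F-H (10): add — endpoints in different components.
E-H (12): add — endpoints in different components.
G-H (13): add — endpoints in different components.
G-I (13): add — endpoints in different components.
MST edges: F-H, E-H, G-H, G-I; total weight 10+12+13+13 = 48.

48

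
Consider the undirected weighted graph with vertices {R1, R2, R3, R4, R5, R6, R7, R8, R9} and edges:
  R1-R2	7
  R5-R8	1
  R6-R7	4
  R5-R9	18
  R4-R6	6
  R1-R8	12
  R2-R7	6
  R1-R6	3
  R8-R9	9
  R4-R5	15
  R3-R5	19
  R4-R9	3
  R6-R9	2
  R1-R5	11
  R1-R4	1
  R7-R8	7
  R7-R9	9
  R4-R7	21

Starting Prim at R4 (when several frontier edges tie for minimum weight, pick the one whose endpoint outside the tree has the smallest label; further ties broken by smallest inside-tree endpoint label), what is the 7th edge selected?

R5-R8

Grow the tree from R4 using Prim:
Step 1: cheapest edge leaving the tree is R1-R4 (1); add R1.
Step 2: cheapest edge leaving the tree is R1-R6 (3); add R6.
Step 3: cheapest edge leaving the tree is R6-R9 (2); add R9.
Step 4: cheapest edge leaving the tree is R6-R7 (4); add R7.
Step 5: cheapest edge leaving the tree is R2-R7 (6); add R2.
Step 6: cheapest edge leaving the tree is R7-R8 (7); add R8.
Step 7: cheapest edge leaving the tree is R5-R8 (1); add R5.
Step 8: cheapest edge leaving the tree is R3-R5 (19); add R3.
The 7th edge added is R5-R8.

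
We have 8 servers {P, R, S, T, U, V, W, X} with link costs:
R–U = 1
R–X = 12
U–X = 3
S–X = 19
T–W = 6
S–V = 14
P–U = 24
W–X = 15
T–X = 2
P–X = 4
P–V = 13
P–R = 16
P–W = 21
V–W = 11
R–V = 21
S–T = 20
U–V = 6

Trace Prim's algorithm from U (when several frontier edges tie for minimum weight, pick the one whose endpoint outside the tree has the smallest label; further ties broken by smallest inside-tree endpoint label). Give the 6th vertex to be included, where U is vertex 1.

V

Prim, starting at U.
Step 1: cheapest edge leaving the tree is R–U (1); add R.
Step 2: cheapest edge leaving the tree is U–X (3); add X.
Step 3: cheapest edge leaving the tree is T–X (2); add T.
Step 4: cheapest edge leaving the tree is P–X (4); add P.
Step 5: cheapest edge leaving the tree is U–V (6); add V.
Step 6: cheapest edge leaving the tree is T–W (6); add W.
Step 7: cheapest edge leaving the tree is S–V (14); add S.
Vertex order: U, R, X, T, P, V, W, S. The 6th vertex is V.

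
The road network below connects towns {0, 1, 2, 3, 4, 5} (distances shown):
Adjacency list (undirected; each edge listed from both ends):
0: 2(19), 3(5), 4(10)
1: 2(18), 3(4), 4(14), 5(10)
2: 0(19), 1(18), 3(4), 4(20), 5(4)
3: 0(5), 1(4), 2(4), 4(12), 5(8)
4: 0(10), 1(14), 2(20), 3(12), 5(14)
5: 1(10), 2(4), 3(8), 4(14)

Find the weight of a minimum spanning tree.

27

Prim, starting at 4.
Step 1: cheapest edge leaving the tree is 0-4 (10); add 0.
Step 2: cheapest edge leaving the tree is 0-3 (5); add 3.
Step 3: cheapest edge leaving the tree is 1-3 (4); add 1.
Step 4: cheapest edge leaving the tree is 2-3 (4); add 2.
Step 5: cheapest edge leaving the tree is 2-5 (4); add 5.
MST edges: 0-4, 0-3, 1-3, 2-3, 2-5; total weight 10+5+4+4+4 = 27.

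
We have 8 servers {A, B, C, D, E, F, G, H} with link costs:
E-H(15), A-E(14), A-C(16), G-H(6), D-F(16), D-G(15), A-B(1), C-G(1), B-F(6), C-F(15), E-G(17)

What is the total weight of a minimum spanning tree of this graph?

Sort edges by weight, then run Kruskal:
A-B (1): add — endpoints in different components.
C-G (1): add — endpoints in different components.
B-F (6): add — endpoints in different components.
G-H (6): add — endpoints in different components.
A-E (14): add — endpoints in different components.
C-F (15): add — endpoints in different components.
D-G (15): add — endpoints in different components.
MST edges: A-B, C-G, B-F, G-H, A-E, C-F, D-G; total weight 1+1+6+6+14+15+15 = 58.

58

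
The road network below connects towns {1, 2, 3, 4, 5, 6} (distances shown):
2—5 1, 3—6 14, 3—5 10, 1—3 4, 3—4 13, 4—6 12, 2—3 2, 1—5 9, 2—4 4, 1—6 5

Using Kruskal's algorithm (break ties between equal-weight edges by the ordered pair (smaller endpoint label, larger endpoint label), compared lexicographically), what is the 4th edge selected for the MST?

2-4

Kruskal's algorithm — process edges by increasing weight (ties by edge label):
2—5 (1): add. Components now {1} {2,5} {3} {4} {6}
2—3 (2): add. Components now {1} {2,3,5} {4} {6}
1—3 (4): add. Components now {1,2,3,5} {4} {6}
2—4 (4): add. Components now {1,2,3,4,5} {6}
1—6 (5): add. Components now {1,2,3,4,5,6}
The 4th edge added is 2—4.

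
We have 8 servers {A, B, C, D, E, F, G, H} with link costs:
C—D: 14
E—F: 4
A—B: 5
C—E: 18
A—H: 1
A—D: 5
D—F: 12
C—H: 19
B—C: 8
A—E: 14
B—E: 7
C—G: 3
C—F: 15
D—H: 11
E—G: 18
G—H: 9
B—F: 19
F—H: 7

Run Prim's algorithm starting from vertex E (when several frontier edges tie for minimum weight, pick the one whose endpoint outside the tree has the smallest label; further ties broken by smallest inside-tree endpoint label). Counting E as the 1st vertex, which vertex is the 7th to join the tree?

C

Prim's algorithm from E:
Step 1: cheapest edge leaving the tree is E—F (4); add F.
Step 2: cheapest edge leaving the tree is B—E (7); add B.
Step 3: cheapest edge leaving the tree is A—B (5); add A.
Step 4: cheapest edge leaving the tree is A—H (1); add H.
Step 5: cheapest edge leaving the tree is A—D (5); add D.
Step 6: cheapest edge leaving the tree is B—C (8); add C.
Step 7: cheapest edge leaving the tree is C—G (3); add G.
Vertex order: E, F, B, A, H, D, C, G. The 7th vertex is C.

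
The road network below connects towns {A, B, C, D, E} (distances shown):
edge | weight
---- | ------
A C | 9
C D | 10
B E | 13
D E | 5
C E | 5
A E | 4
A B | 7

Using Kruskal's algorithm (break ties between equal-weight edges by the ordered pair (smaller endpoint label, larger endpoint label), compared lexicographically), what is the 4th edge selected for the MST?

A-B

Kruskal's algorithm — process edges by increasing weight (ties by edge label):
A E (4): add. Components now {A,E} {B} {C} {D}
C E (5): add. Components now {A,C,E} {B} {D}
D E (5): add. Components now {A,C,D,E} {B}
A B (7): add. Components now {A,B,C,D,E}
The 4th edge added is A B.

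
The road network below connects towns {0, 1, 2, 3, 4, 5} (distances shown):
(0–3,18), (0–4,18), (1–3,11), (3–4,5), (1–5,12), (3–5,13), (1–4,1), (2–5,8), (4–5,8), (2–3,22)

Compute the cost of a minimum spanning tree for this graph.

40

Prim's algorithm from 0:
Step 1: frontier [0–3 18, 0–4 18] → take 0–3 (18); add 3.
Step 2: frontier [0–4 18, 3–4 5, 1–3 11, 3–5 13, 2–3 22] → take 3–4 (5); add 4.
Step 3: frontier [1–3 11, 3–5 13, 2–3 22, 1–4 1, 4–5 8] → take 1–4 (1); add 1.
Step 4: frontier [1–5 12, 3–5 13, 2–3 22, 4–5 8] → take 4–5 (8); add 5.
Step 5: frontier [2–3 22, 2–5 8] → take 2–5 (8); add 2.
MST edges: 0–3, 3–4, 1–4, 4–5, 2–5; total weight 18+5+1+8+8 = 40.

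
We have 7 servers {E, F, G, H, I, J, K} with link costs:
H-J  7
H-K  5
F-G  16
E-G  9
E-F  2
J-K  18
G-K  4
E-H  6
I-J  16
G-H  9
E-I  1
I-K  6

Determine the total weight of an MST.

25

Prim, starting at K.
Step 1: frontier [G-K 4, H-K 5, I-K 6, J-K 18] → take G-K (4); add G.
Step 2: frontier [E-G 9, G-H 9, F-G 16, H-K 5, I-K 6, J-K 18] → take H-K (5); add H.
Step 3: frontier [E-G 9, F-G 16, E-H 6, H-J 7, I-K 6, J-K 18] → take E-H (6); add E.
Step 4: frontier [E-I 1, E-F 2, F-G 16, H-J 7, I-K 6, J-K 18] → take E-I (1); add I.
Step 5: frontier [E-F 2, F-G 16, H-J 7, I-J 16, J-K 18] → take E-F (2); add F.
Step 6: frontier [H-J 7, I-J 16, J-K 18] → take H-J (7); add J.
MST edges: G-K, H-K, E-H, E-I, E-F, H-J; total weight 4+5+6+1+2+7 = 25.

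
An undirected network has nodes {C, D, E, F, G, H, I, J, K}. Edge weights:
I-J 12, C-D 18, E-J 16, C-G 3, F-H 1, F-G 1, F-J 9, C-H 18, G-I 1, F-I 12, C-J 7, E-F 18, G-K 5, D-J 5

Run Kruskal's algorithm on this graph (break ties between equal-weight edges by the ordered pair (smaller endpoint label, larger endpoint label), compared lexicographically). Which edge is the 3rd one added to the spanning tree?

G-I

Kruskal: consider edges lightest-first.
F-G (1): add — endpoints in different components.
F-H (1): add — endpoints in different components.
G-I (1): add — endpoints in different components.
C-G (3): add — endpoints in different components.
D-J (5): add — endpoints in different components.
G-K (5): add — endpoints in different components.
C-J (7): add — endpoints in different components.
F-J (9): skip — F and J already connected.
F-I (12): skip — F and I already connected.
I-J (12): skip — I and J already connected.
E-J (16): add — endpoints in different components.
The 3rd edge added is G-I.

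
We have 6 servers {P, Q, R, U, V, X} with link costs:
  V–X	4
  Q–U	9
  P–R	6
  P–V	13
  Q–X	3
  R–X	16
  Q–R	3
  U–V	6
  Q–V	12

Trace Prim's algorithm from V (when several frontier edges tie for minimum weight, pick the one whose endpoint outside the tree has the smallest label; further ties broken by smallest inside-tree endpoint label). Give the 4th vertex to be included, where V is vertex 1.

Prim, starting at V.
Step 1: cheapest edge leaving the tree is V–X (4); add X.
Step 2: cheapest edge leaving the tree is Q–X (3); add Q.
Step 3: cheapest edge leaving the tree is Q–R (3); add R.
Step 4: cheapest edge leaving the tree is P–R (6); add P.
Step 5: cheapest edge leaving the tree is U–V (6); add U.
Vertex order: V, X, Q, R, P, U. The 4th vertex is R.

R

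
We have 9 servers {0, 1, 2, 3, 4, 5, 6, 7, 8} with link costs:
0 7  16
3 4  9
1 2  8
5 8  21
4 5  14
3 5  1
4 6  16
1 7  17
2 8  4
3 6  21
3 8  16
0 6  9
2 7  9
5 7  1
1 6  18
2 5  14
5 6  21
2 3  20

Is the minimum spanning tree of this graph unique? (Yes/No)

Kruskal's algorithm — process edges by increasing weight (ties by edge label):
3 5 (1): add — endpoints in different components.
5 7 (1): add — endpoints in different components.
2 8 (4): add — endpoints in different components.
1 2 (8): add — endpoints in different components.
0 6 (9): add — endpoints in different components.
2 7 (9): add — endpoints in different components.
3 4 (9): add — endpoints in different components.
2 5 (14): skip — 2 and 5 already connected.
4 5 (14): skip — 4 and 5 already connected.
0 7 (16): add — endpoints in different components.
Non-tree edge 4 6 has weight 16, equal to the heaviest edge on its tree cycle — swapping gives another MST of the same weight. Not unique.

No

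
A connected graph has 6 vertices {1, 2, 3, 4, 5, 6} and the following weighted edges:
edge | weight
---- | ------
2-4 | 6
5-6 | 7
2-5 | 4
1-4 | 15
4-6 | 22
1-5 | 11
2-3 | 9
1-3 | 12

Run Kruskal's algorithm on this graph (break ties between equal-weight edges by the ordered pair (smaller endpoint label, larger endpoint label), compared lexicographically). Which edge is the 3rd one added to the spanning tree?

5-6

Kruskal's algorithm — process edges by increasing weight (ties by edge label):
2-5 (4): add. Components now {1} {2,5} {3} {4} {6}
2-4 (6): add. Components now {1} {2,4,5} {3} {6}
5-6 (7): add. Components now {1} {2,4,5,6} {3}
2-3 (9): add. Components now {1} {2,3,4,5,6}
1-5 (11): add. Components now {1,2,3,4,5,6}
The 3rd edge added is 5-6.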